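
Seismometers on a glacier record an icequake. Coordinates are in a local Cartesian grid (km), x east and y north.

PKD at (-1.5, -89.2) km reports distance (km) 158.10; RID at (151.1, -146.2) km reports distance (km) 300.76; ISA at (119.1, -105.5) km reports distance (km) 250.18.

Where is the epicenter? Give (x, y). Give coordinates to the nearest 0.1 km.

-77.2 km east, 49.6 km north

Circle about each station: (x + 1.5)² + (y + 89.2)² = 158.10²; (x − 151.1)² + (y + 146.2)² = 300.76²; (x − 119.1)² + (y + 105.5)² = 250.18².
Subtracting the PKD equation from the RID and ISA equations removes the quadratic terms:
305.2 x − 114.0 y = -29214.21
241.2 x − 32.6 y = -20238.25
Solving the 2×2 system: x ≈ -77.2, y ≈ 49.6 km.
Check against PKD (with the unrounded x, y): √((x + 1.5)²+(y + 89.2)²) = 158.07 ≈ 158.10 km. ✓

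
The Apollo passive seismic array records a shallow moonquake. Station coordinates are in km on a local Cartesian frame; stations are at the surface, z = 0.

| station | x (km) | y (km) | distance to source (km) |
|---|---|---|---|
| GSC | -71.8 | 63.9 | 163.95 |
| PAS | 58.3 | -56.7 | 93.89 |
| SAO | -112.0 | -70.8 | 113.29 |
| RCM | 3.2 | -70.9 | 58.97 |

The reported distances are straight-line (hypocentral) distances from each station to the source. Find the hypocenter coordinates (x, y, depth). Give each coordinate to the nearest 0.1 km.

Each station gives a sphere (x−x_i)² + (y−y_i)² + z² = d_i² (stations at z=0).
Subtracting the GSC sphere from PAS and SAO: z² cancels, leaving linear equations in x and y:
260.2 x − 241.2 y = 15439.60
-80.4 x − 269.4 y = 22363.17
Solving: x ≈ -13.796, y ≈ -78.894 km (keep extra digits for the depth step; rounded: -13.8, -78.9).
Then from the GSC sphere: z² = 163.95² − (x + 71.8)² − (y − 63.9)² with x = -13.796, y = -78.894, so z ≈ 55.902 ≈ 55.9 km.

x ≈ -13.8 km, y ≈ -78.9 km, depth ≈ 55.9 km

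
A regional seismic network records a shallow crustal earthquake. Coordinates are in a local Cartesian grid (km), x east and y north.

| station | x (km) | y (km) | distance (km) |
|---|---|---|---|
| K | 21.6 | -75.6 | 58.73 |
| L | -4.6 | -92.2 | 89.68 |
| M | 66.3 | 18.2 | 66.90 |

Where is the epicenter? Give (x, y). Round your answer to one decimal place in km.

Circle about each station: (x − 21.6)² + (y + 75.6)² = 58.73²; (x + 4.6)² + (y + 92.2)² = 89.68²; (x − 66.3)² + (y − 18.2)² = 66.90².
Subtracting the K equation from the L and M equations removes the quadratic terms:
-52.4 x − 33.2 y = -2253.21
89.4 x + 187.6 y = -2481.39
Solving the 2×2 system: x ≈ 73.6, y ≈ -48.3 km.

73.6 km east, -48.3 km north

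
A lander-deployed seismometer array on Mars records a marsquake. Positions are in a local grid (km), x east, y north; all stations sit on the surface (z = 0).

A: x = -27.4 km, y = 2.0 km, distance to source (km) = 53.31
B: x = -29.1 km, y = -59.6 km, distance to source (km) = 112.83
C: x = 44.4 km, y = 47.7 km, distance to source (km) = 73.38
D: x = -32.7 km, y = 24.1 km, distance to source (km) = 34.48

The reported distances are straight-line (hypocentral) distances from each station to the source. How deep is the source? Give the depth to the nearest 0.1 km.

Each station gives a sphere (x−x_i)² + (y−y_i)² + z² = d_i² (stations at z=0).
Subtracting the A sphere from B and C: z² cancels, leaving linear equations in x and y:
-3.4 x − 123.2 y = -6244.44
143.6 x + 91.4 y = 949.22
Solving: x ≈ -26.109, y ≈ 51.406 km (keep extra digits for the depth step; rounded: -26.1, 51.4).
Then from the A sphere: z² = 53.31² − (x + 27.4)² − (y − 2.0)² with x = -26.109, y = 51.406, so z ≈ 19.983 ≈ 20.0 km.

z ≈ 20.0 km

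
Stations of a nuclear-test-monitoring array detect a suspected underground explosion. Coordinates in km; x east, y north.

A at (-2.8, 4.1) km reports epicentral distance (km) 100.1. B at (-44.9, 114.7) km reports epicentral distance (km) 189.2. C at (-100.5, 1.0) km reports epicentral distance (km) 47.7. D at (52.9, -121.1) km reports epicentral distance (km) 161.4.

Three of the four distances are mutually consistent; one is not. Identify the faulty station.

B

Solve using three stations at a time. Using A, C, D (subtract circle equations pairwise → linear system) gives (x, y) ≈ (-89.8, -45.6).
Distances from that point to each station vs reported:
  A: calculated 100.1 vs reported 100.1 → residual 0.0 km
  B: calculated 166.4 vs reported 189.2 → residual 22.8 km
  C: calculated 47.8 vs reported 47.7 → residual 0.1 km
  D: calculated 161.4 vs reported 161.4 → residual 0.0 km
A, C, D are mutually consistent (residuals ≈ 0); B is off by 22.8 km.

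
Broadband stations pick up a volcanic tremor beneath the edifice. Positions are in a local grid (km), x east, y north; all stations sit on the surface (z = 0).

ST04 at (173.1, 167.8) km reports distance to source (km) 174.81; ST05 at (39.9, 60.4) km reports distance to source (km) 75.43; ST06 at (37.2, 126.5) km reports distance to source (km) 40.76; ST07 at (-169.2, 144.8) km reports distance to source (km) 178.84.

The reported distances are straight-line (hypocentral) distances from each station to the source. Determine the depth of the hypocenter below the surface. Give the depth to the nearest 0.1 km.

Each station gives a sphere (x−x_i)² + (y−y_i)² + z² = d_i² (stations at z=0).
Subtracting the ST04 sphere from ST05 and ST06: z² cancels, leaving linear equations in x and y:
-266.4 x − 214.8 y = -28011.43
-271.8 x − 82.6 y = -11837.20
Solving: x ≈ 6.292, y ≈ 122.604 km (keep extra digits for the depth step; rounded: 6.3, 122.6).
Then from the ST04 sphere: z² = 174.81² − (x − 173.1)² − (y − 167.8)² with x = 6.292, y = 122.604, so z ≈ 26.286 ≈ 26.3 km.
Check against ST07 (with the unrounded solution): distance 178.83 ≈ 178.84 km. ✓

z ≈ 26.3 km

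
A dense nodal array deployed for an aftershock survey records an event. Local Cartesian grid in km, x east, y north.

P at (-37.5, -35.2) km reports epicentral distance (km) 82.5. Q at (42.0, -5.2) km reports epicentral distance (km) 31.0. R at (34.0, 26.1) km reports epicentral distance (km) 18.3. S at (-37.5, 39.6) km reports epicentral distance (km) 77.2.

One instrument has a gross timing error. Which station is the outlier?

Q

Solve using three stations at a time. Using P, R, S (subtract circle equations pairwise → linear system) gives (x, y) ≈ (32.9, 7.9).
Distances from that point to each station vs reported:
  P: calculated 82.5 vs reported 82.5 → residual 0.0 km
  Q: calculated 15.9 vs reported 31.0 → residual 15.1 km
  R: calculated 18.3 vs reported 18.3 → residual 0.0 km
  S: calculated 77.2 vs reported 77.2 → residual 0.0 km
P, R, S are mutually consistent (residuals ≈ 0); Q is off by 15.1 km.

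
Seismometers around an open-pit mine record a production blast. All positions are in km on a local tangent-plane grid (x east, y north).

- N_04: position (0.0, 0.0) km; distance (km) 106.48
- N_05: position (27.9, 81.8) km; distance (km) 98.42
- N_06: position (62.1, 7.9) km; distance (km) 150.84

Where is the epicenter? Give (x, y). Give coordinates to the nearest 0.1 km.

-70.5 km east, 79.8 km north

Circle about each station: x² + y² = 106.48²; (x − 27.9)² + (y − 81.8)² = 98.42²; (x − 62.1)² + (y − 7.9)² = 150.84².
Subtracting pairs of circle equations eliminates x²+y² and gives linear equations (the radical axes):
55.8 x + 163.6 y = 9121.14
124.2 x + 15.8 y = -7495.90
Solving the 2×2 system: x ≈ -70.5, y ≈ 79.8 km.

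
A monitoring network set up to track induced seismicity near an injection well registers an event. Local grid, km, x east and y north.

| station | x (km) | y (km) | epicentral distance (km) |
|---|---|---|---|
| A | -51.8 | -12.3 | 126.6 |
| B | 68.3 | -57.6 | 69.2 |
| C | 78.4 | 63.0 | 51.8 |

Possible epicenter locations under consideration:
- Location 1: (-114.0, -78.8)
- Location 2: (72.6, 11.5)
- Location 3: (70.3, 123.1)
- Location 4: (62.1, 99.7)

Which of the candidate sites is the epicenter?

For each candidate, compare |candidate − station| to the reported distance:
Location 1: residuals A 35.5, B 114.3, C 187.2 → max 187.2 km
Location 2: residuals A 0.1, B 0.0, C 0.0 → max 0.1 km
Location 3: residuals A 55.7, B 111.5, C 8.8 → max 111.5 km
Location 4: residuals A 33.1, B 88.2, C 11.6 → max 88.2 km
Only Location 2 has all residuals ≈ 0.

Location 2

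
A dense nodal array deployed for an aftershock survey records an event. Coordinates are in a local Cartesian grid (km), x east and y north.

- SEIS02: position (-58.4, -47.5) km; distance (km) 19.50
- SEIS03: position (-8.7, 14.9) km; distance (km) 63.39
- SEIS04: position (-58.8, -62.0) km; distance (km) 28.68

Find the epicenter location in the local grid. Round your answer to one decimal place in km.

Circle about each station: (x + 58.4)² + (y + 47.5)² = 19.50²; (x + 8.7)² + (y − 14.9)² = 63.39²; (x + 58.8)² + (y + 62.0)² = 28.68².
Subtracting pairs of circle equations eliminates x²+y² and gives linear equations (the radical axes):
99.4 x + 124.8 y = -9007.15
-0.8 x − 29.0 y = 1192.34
Solving the 2×2 system: x ≈ -40.4, y ≈ -40.0 km.

(-40.4, -40.0)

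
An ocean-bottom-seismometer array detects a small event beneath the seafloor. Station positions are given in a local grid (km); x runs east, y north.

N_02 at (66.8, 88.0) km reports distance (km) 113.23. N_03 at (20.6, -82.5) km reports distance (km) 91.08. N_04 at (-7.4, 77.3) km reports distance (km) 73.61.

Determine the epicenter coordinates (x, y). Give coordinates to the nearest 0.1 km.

x ≈ -8.8 km, y ≈ 3.7 km

Circle about each station: (x − 66.8)² + (y − 88.0)² = 113.23²; (x − 20.6)² + (y + 82.5)² = 91.08²; (x + 7.4)² + (y − 77.3)² = 73.61².
Subtracting the N_02 equation from the N_03 and N_04 equations removes the quadratic terms:
-92.4 x − 341.0 y = -450.16
-148.4 x − 21.4 y = 1226.41
Solving the 2×2 system: x ≈ -8.8, y ≈ 3.7 km.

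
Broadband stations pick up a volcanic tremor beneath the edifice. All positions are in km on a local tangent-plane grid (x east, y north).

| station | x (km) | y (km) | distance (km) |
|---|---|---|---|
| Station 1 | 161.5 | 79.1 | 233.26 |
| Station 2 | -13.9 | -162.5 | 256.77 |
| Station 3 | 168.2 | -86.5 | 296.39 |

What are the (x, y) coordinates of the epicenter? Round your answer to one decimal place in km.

-71.6 km east, 87.7 km north

Circle about each station: (x − 161.5)² + (y − 79.1)² = 233.26²; (x + 13.9)² + (y + 162.5)² = 256.77²; (x − 168.2)² + (y + 86.5)² = 296.39².
Subtracting the Station 1 equation from the Station 2 and Station 3 equations removes the quadratic terms:
-350.8 x − 483.2 y = -17260.21
13.4 x − 331.2 y = -30002.37
Solving the 2×2 system: x ≈ -71.6, y ≈ 87.7 km.
Check against Station 1 (with the unrounded x, y): √((x − 161.5)²+(y − 79.1)²) = 233.24 ≈ 233.26 km. ✓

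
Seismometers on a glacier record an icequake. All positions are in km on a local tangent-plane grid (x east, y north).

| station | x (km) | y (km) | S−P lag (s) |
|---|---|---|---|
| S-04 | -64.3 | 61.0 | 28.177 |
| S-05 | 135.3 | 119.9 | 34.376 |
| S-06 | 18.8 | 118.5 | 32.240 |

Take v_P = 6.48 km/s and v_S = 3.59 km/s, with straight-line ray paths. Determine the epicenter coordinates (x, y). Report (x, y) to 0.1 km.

Distance from S−P lag: d = Δt · v_P v_S / (v_P − v_S) = Δt · (6.48·3.59)/(6.48−3.59) ≈ 8.0496·Δt.
So d_S-04 = 226.81, d_S-05 = 276.71, d_S-06 = 259.52 km.
Circle about each station: (x + 64.3)² + (y − 61.0)² = 226.81²; (x − 135.3)² + (y − 119.9)² = 276.71²; (x − 18.8)² + (y − 118.5)² = 259.52².
Subtracting pairs of circle equations eliminates x²+y² and gives linear equations (the radical axes):
399.2 x + 117.8 y = -299.04
166.2 x + 115.0 y = -9367.65
Solving the 2×2 system: x ≈ 40.6, y ≈ -140.1 km.
Check against S-04 (with the unrounded x, y): √((x + 64.3)²+(y − 61.0)²) = 226.85 ≈ 226.81 km. ✓

(40.6, -140.1)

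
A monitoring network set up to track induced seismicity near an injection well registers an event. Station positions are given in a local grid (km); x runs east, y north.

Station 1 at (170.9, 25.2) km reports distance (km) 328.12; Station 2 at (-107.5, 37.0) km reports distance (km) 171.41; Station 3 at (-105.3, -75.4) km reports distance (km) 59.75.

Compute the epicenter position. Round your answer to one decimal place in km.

Circle about each station: (x − 170.9)² + (y − 25.2)² = 328.12²; (x + 107.5)² + (y − 37.0)² = 171.41²; (x + 105.3)² + (y + 75.4)² = 59.75².
Subtracting pairs of circle equations eliminates x²+y² and gives linear equations (the radical axes):
-556.8 x + 23.6 y = 61364.75
-552.4 x − 201.2 y = 91024.07
Solving the 2×2 system: x ≈ -115.9, y ≈ -134.2 km.

(-115.9, -134.2)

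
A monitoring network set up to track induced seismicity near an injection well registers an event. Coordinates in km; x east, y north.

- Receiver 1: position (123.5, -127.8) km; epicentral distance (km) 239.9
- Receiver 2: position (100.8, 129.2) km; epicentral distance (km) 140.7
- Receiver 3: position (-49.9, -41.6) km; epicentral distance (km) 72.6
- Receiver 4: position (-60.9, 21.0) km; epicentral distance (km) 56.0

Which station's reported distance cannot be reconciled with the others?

Receiver 3

Solve using three stations at a time. Using Receiver 1, Receiver 2, Receiver 4 (subtract circle equations pairwise → linear system) gives (x, y) ≈ (-22.9, 62.2).
Distances from that point to each station vs reported:
  Receiver 1: calculated 239.9 vs reported 239.9 → residual 0.0 km
  Receiver 2: calculated 140.7 vs reported 140.7 → residual 0.0 km
  Receiver 3: calculated 107.3 vs reported 72.6 → residual 34.7 km
  Receiver 4: calculated 56.0 vs reported 56.0 → residual 0.0 km
Receiver 1, Receiver 2, Receiver 4 are mutually consistent (residuals ≈ 0); Receiver 3 is off by 34.7 km.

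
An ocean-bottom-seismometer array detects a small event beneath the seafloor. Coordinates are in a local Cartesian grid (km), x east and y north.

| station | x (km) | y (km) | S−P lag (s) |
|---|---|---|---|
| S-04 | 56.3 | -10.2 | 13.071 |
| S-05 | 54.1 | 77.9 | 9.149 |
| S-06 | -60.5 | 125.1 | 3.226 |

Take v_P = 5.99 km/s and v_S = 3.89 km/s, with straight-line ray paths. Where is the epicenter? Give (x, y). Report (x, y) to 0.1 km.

Distance from S−P lag: d = Δt · v_P v_S / (v_P − v_S) = Δt · (5.99·3.89)/(5.99−3.89) ≈ 11.0958·Δt.
So d_S-04 = 145.03, d_S-05 = 101.52, d_S-06 = 35.79 km.
Circle about each station: (x − 56.3)² + (y + 10.2)² = 145.03²; (x − 54.1)² + (y − 77.9)² = 101.52²; (x + 60.5)² + (y − 125.1)² = 35.79².
Subtracting pairs of circle equations eliminates x²+y² and gives linear equations (the radical axes):
-4.4 x + 176.2 y = 16448.88
-233.6 x + 270.6 y = 35789.31
Solving the 2×2 system: x ≈ -46.4, y ≈ 92.2 km.

(-46.4, 92.2)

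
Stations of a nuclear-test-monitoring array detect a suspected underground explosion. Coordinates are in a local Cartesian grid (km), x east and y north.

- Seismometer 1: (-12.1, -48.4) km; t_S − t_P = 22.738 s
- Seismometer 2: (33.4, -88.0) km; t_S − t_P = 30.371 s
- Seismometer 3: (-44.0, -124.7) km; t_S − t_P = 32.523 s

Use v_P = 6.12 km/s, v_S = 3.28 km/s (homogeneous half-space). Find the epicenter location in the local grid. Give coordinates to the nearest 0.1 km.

Distance from S−P lag: d = Δt · v_P v_S / (v_P − v_S) = Δt · (6.12·3.28)/(6.12−3.28) ≈ 7.0682·Δt.
So d_Seismometer 1 = 160.72, d_Seismometer 2 = 214.67, d_Seismometer 3 = 229.88 km.
Circle about each station: (x + 12.1)² + (y + 48.4)² = 160.72²; (x − 33.4)² + (y + 88.0)² = 214.67²; (x + 44.0)² + (y + 124.7)² = 229.88².
Subtracting the Seismometer 1 equation from the Seismometer 2 and Seismometer 3 equations removes the quadratic terms:
91.0 x − 79.2 y = -13881.70
-63.8 x − 152.6 y = -12016.78
Solving the 2×2 system: x ≈ -61.6, y ≈ 104.5 km.

-61.6 km east, 104.5 km north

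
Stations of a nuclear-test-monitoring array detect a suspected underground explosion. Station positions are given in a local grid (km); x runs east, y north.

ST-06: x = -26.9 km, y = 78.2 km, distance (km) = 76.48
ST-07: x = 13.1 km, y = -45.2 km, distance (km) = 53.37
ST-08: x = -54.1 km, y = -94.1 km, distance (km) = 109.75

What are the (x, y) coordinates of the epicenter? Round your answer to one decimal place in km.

Circle about each station: (x + 26.9)² + (y − 78.2)² = 76.48²; (x − 13.1)² + (y + 45.2)² = 53.37²; (x + 54.1)² + (y + 94.1)² = 109.75².
Subtracting pairs of circle equations eliminates x²+y² and gives linear equations (the radical axes):
80.0 x − 246.8 y = -1623.37
-54.4 x − 344.6 y = -1253.10
Solving the 2×2 system: x ≈ -6.1, y ≈ 4.6 km.

x ≈ -6.1 km, y ≈ 4.6 km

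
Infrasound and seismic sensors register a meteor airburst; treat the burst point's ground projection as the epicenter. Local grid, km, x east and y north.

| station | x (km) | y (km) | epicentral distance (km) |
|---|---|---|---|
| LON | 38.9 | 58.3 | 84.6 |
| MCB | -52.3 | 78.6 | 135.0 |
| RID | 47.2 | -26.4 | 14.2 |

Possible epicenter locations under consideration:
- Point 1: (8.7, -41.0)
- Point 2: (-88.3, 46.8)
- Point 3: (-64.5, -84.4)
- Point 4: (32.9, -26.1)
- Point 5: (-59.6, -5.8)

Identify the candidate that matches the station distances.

Point 4

For each candidate, compare |candidate − station| to the reported distance:
Point 1: residuals LON 19.2, MCB 0.7, RID 27.0 → max 27.0 km
Point 2: residuals LON 43.1, MCB 87.0, RID 139.8 → max 139.8 km
Point 3: residuals LON 91.6, MCB 28.5, RID 111.7 → max 111.7 km
Point 4: residuals LON 0.0, MCB 0.0, RID 0.1 → max 0.1 km
Point 5: residuals LON 32.9, MCB 50.3, RID 94.6 → max 94.6 km
Only Point 4 has all residuals ≈ 0.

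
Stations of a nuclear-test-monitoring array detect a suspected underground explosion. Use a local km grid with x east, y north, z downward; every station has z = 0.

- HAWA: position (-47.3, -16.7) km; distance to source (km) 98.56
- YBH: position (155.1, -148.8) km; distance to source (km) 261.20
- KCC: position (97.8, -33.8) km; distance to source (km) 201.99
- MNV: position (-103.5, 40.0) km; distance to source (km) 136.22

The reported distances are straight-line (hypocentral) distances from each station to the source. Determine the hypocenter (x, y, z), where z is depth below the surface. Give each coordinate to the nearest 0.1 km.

Each station gives a sphere (x−x_i)² + (y−y_i)² + z² = d_i² (stations at z=0).
Subtracting the HAWA sphere from YBH and KCC: z² cancels, leaving linear equations in x and y:
404.8 x − 264.2 y = -14830.10
290.2 x − 34.2 y = -22894.79
Solving: x ≈ -88.205, y ≈ -79.013 km (keep extra digits for the depth step; rounded: -88.2, -79.0).
Then from the HAWA sphere: z² = 98.56² − (x + 47.3)² − (y + 16.7)² with x = -88.205, y = -79.013, so z ≈ 64.482 ≈ 64.5 km.

x ≈ -88.2 km, y ≈ -79.0 km, depth ≈ 64.5 km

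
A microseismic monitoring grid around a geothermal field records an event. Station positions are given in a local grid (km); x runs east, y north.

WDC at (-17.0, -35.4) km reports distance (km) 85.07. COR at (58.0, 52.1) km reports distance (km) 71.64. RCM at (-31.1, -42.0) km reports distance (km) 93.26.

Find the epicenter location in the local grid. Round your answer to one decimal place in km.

x ≈ -13.6 km, y ≈ 49.6 km

Circle about each station: (x + 17.0)² + (y + 35.4)² = 85.07²; (x − 58.0)² + (y − 52.1)² = 71.64²; (x + 31.1)² + (y + 42.0)² = 93.26².
Subtracting the WDC equation from the COR and RCM equations removes the quadratic terms:
150.0 x + 175.0 y = 6640.87
-28.2 x − 13.2 y = -271.47
Solving the 2×2 system: x ≈ -13.6, y ≈ 49.6 km.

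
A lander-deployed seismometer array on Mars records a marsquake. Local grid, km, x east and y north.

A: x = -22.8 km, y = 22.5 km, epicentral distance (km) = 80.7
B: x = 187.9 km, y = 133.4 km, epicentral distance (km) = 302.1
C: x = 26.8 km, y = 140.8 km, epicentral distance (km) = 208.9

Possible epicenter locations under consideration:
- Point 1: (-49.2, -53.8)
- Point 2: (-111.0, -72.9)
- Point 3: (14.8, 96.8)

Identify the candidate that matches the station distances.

Point 1

For each candidate, compare |candidate − station| to the reported distance:
Point 1: residuals A 0.0, B 0.0, C 0.0 → max 0.0 km
Point 2: residuals A 49.2, B 61.1, C 45.4 → max 61.1 km
Point 3: residuals A 2.6, B 125.2, C 163.3 → max 163.3 km
Only Point 1 has all residuals ≈ 0.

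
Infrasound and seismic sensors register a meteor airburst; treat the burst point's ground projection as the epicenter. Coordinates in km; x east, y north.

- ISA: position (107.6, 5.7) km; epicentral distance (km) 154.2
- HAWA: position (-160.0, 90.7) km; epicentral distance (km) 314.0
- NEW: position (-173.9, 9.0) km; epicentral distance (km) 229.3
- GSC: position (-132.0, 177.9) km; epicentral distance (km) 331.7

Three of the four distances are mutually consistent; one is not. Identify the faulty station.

HAWA

Solve using three stations at a time. Using ISA, NEW, GSC (subtract circle equations pairwise → linear system) gives (x, y) ≈ (16.5, -118.7).
Distances from that point to each station vs reported:
  ISA: calculated 154.1 vs reported 154.2 → residual 0.1 km
  HAWA: calculated 273.8 vs reported 314.0 → residual 40.2 km
  NEW: calculated 229.3 vs reported 229.3 → residual 0.0 km
  GSC: calculated 331.7 vs reported 331.7 → residual 0.0 km
ISA, NEW, GSC are mutually consistent (residuals ≈ 0); HAWA is off by 40.2 km.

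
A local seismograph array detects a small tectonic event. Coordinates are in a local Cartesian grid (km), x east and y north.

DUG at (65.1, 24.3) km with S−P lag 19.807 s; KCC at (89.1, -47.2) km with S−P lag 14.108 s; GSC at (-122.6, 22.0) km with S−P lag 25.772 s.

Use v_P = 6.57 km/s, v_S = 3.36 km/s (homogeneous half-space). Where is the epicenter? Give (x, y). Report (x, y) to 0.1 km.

Distance from S−P lag: d = Δt · v_P v_S / (v_P − v_S) = Δt · (6.57·3.36)/(6.57−3.36) ≈ 6.8770·Δt.
So d_DUG = 136.21, d_KCC = 97.02, d_GSC = 177.23 km.
Circle about each station: (x − 65.1)² + (y − 24.3)² = 136.21²; (x − 89.1)² + (y + 47.2)² = 97.02²; (x + 122.6)² + (y − 22.0)² = 177.23².
Subtracting the DUG equation from the KCC and GSC equations removes the quadratic terms:
48.0 x − 143.0 y = 14478.43
-375.4 x − 4.6 y = -2171.05
Solving the 2×2 system: x ≈ 7.0, y ≈ -98.9 km.

x ≈ 7.0 km, y ≈ -98.9 km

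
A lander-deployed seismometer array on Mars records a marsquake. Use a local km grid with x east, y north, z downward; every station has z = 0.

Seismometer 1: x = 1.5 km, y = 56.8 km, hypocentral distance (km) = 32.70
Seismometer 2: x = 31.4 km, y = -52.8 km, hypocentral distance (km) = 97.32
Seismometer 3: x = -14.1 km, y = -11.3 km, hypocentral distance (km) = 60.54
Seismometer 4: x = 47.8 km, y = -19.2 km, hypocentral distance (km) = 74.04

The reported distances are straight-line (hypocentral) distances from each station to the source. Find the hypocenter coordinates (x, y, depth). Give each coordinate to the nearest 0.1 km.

(9.0, 38.3, 25.9)

Each station gives a sphere (x−x_i)² + (y−y_i)² + z² = d_i² (stations at z=0).
Subtracting the Seismometer 1 sphere from Seismometer 2 and Seismometer 3: z² cancels, leaving linear equations in x and y:
59.8 x − 219.2 y = -7856.58
-31.2 x − 136.2 y = -5497.79
Solving: x ≈ 9.013, y ≈ 38.301 km (keep extra digits for the depth step; rounded: 9.0, 38.3).
Then from the Seismometer 1 sphere: z² = 32.70² − (x − 1.5)² − (y − 56.8)² with x = 9.013, y = 38.301, so z ≈ 25.897 ≈ 25.9 km.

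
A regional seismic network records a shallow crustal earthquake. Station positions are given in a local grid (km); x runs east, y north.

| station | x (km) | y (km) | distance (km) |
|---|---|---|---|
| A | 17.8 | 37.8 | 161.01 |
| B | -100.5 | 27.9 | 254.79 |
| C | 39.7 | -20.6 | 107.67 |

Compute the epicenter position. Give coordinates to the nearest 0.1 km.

Circle about each station: (x − 17.8)² + (y − 37.8)² = 161.01²; (x + 100.5)² + (y − 27.9)² = 254.79²; (x − 39.7)² + (y + 20.6)² = 107.67².
Subtracting the A equation from the B and C equations removes the quadratic terms:
-236.6 x − 19.8 y = -29860.74
43.8 x − 116.8 y = 14586.16
Solving the 2×2 system: x ≈ 132.5, y ≈ -75.2 km.

132.5 km east, -75.2 km north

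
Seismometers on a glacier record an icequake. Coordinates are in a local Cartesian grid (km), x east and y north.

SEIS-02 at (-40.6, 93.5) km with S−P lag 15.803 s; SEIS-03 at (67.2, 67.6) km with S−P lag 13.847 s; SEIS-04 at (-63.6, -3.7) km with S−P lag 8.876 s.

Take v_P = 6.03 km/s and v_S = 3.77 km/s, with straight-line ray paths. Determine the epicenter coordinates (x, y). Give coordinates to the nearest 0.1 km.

Distance from S−P lag: d = Δt · v_P v_S / (v_P − v_S) = Δt · (6.03·3.77)/(6.03−3.77) ≈ 10.0589·Δt.
So d_SEIS-02 = 158.96, d_SEIS-03 = 139.29, d_SEIS-04 = 89.28 km.
Circle about each station: (x + 40.6)² + (y − 93.5)² = 158.96²; (x − 67.2)² + (y − 67.6)² = 139.29²; (x + 63.6)² + (y + 3.7)² = 89.28².
Subtracting the SEIS-02 equation from the SEIS-03 and SEIS-04 equations removes the quadratic terms:
215.6 x − 51.8 y = 4561.57
-46.0 x − 194.4 y = 10965.40
Solving the 2×2 system: x ≈ 7.2, y ≈ -58.1 km.
Check against SEIS-02 (with the unrounded x, y): √((x + 40.6)²+(y − 93.5)²) = 158.96 ≈ 158.96 km. ✓

7.2 km east, -58.1 km north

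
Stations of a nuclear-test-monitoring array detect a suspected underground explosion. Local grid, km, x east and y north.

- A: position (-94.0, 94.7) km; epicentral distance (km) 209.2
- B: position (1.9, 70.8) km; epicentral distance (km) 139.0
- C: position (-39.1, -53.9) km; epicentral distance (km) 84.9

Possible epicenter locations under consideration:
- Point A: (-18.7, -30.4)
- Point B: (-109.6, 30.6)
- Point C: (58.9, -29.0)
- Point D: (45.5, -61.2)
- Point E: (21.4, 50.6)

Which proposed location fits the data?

Point D

For each candidate, compare |candidate − station| to the reported distance:
Point A: residuals A 63.2, B 35.7, C 53.8 → max 63.2 km
Point B: residuals A 143.2, B 20.5, C 25.1 → max 143.2 km
Point C: residuals A 12.5, B 24.1, C 16.2 → max 24.1 km
Point D: residuals A 0.0, B 0.0, C 0.0 → max 0.0 km
Point E: residuals A 85.7, B 110.9, C 35.8 → max 110.9 km
Only Point D has all residuals ≈ 0.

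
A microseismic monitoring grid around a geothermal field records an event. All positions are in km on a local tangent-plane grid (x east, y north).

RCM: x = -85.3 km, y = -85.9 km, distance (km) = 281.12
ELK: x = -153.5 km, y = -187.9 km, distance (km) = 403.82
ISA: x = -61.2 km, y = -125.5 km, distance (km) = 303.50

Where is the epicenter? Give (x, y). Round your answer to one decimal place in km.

Circle about each station: (x + 85.3)² + (y + 85.9)² = 281.12²; (x + 153.5)² + (y + 187.9)² = 403.82²; (x + 61.2)² + (y + 125.5)² = 303.50².
Subtracting pairs of circle equations eliminates x²+y² and gives linear equations (the radical axes):
-136.4 x − 204.0 y = -39828.38
48.2 x − 79.2 y = -8243.01
Solving the 2×2 system: x ≈ 71.4, y ≈ 147.5 km.

(71.4, 147.5)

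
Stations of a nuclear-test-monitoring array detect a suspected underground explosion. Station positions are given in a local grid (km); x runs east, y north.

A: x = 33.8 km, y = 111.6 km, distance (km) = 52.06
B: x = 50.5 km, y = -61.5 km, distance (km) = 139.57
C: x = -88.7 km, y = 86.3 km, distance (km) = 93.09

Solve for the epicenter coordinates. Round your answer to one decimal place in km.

Circle about each station: (x − 33.8)² + (y − 111.6)² = 52.06²; (x − 50.5)² + (y + 61.5)² = 139.57²; (x + 88.7)² + (y − 86.3)² = 93.09².
Subtracting the A equation from the B and C equations removes the quadratic terms:
33.4 x − 346.2 y = -24034.04
-245.0 x − 50.6 y = -4237.12
Solving the 2×2 system: x ≈ 2.9, y ≈ 69.7 km.
Check against A (with the unrounded x, y): √((x − 33.8)²+(y − 111.6)²) = 52.06 ≈ 52.06 km. ✓

2.9 km east, 69.7 km north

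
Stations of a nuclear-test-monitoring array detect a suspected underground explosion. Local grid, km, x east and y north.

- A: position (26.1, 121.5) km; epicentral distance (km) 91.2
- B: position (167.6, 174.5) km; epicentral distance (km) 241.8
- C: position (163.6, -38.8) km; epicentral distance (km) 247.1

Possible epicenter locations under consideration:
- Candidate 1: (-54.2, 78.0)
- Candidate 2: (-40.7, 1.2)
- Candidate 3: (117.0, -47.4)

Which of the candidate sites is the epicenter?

For each candidate, compare |candidate − station| to the reported distance:
Candidate 1: residuals A 0.1, B 0.1, C 0.0 → max 0.1 km
Candidate 2: residuals A 46.4, B 29.2, C 38.9 → max 46.4 km
Candidate 3: residuals A 100.6, B 14.2, C 199.7 → max 199.7 km
Only Candidate 1 has all residuals ≈ 0.

Candidate 1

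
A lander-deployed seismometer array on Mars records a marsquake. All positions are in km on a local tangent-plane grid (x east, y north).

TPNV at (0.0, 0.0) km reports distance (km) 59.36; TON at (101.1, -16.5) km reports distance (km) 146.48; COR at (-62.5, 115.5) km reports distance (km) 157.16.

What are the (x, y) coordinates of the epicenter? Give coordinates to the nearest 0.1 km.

x ≈ -43.4 km, y ≈ -40.5 km

Circle about each station: x² + y² = 59.36²; (x − 101.1)² + (y + 16.5)² = 146.48²; (x + 62.5)² + (y − 115.5)² = 157.16².
Subtracting the TPNV equation from the TON and COR equations removes the quadratic terms:
202.2 x − 33.0 y = -7439.32
-125.0 x + 231.0 y = -3929.16
Solving the 2×2 system: x ≈ -43.4, y ≈ -40.5 km.
Check against TPNV (with the unrounded x, y): √(x²+y²) = 59.36 ≈ 59.36 km. ✓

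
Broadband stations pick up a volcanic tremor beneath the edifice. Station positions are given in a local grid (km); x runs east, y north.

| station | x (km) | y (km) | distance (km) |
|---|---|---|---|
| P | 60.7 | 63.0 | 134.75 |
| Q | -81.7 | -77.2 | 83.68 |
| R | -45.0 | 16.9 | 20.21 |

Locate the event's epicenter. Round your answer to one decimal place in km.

Circle about each station: (x − 60.7)² + (y − 63.0)² = 134.75²; (x + 81.7)² + (y + 77.2)² = 83.68²; (x + 45.0)² + (y − 16.9)² = 20.21².
Subtracting pairs of circle equations eliminates x²+y² and gives linear equations (the radical axes):
-284.8 x − 280.4 y = 16136.46
-211.4 x − 92.2 y = 12406.24
Solving the 2×2 system: x ≈ -60.3, y ≈ 3.7 km.

x ≈ -60.3 km, y ≈ 3.7 km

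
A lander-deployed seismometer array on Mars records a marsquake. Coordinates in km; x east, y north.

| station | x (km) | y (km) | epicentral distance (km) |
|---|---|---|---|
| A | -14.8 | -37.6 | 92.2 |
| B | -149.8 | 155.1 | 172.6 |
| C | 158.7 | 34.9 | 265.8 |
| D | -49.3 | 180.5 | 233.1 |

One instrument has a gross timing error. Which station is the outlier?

Solve using three stations at a time. Using A, B, C (subtract circle equations pairwise → linear system) gives (x, y) ≈ (-103.1, -11.1).
Distances from that point to each station vs reported:
  A: calculated 92.2 vs reported 92.2 → residual 0.0 km
  B: calculated 172.6 vs reported 172.6 → residual 0.0 km
  C: calculated 265.8 vs reported 265.8 → residual 0.0 km
  D: calculated 199.0 vs reported 233.1 → residual 34.1 km
A, B, C are mutually consistent (residuals ≈ 0); D is off by 34.1 km.

D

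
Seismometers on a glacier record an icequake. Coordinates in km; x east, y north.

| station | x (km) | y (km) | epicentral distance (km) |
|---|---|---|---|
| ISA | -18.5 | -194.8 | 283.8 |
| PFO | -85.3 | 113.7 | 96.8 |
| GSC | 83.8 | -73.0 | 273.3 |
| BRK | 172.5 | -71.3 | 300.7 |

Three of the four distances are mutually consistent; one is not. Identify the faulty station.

BRK

Solve using three stations at a time. Using ISA, PFO, GSC (subtract circle equations pairwise → linear system) gives (x, y) ≈ (-159.5, 51.5).
Distances from that point to each station vs reported:
  ISA: calculated 283.8 vs reported 283.8 → residual 0.0 km
  PFO: calculated 96.8 vs reported 96.8 → residual 0.0 km
  GSC: calculated 273.3 vs reported 273.3 → residual 0.0 km
  BRK: calculated 354.0 vs reported 300.7 → residual 53.3 km
ISA, PFO, GSC are mutually consistent (residuals ≈ 0); BRK is off by 53.3 km.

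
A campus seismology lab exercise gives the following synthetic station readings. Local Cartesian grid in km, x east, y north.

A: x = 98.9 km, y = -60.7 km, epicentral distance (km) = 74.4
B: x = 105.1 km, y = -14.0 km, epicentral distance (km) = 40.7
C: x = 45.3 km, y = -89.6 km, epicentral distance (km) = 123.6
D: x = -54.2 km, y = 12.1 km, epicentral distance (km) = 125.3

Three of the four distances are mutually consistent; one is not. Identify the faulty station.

Solve using three stations at a time. Using A, B, D (subtract circle equations pairwise → linear system) gives (x, y) ≈ (71.0, 8.3).
Distances from that point to each station vs reported:
  A: calculated 74.4 vs reported 74.4 → residual 0.0 km
  B: calculated 40.7 vs reported 40.7 → residual 0.0 km
  C: calculated 101.2 vs reported 123.6 → residual 22.4 km
  D: calculated 125.3 vs reported 125.3 → residual 0.0 km
A, B, D are mutually consistent (residuals ≈ 0); C is off by 22.4 km.

C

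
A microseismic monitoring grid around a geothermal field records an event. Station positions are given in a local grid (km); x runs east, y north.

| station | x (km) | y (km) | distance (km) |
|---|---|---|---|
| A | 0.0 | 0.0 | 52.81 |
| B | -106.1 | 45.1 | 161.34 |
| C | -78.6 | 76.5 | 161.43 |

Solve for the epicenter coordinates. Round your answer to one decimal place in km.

Circle about each station: x² + y² = 52.81²; (x + 106.1)² + (y − 45.1)² = 161.34²; (x + 78.6)² + (y − 76.5)² = 161.43².
Subtracting the A equation from the B and C equations removes the quadratic terms:
-212.2 x + 90.2 y = -9950.48
-157.2 x + 153.0 y = -11240.54
Solving the 2×2 system: x ≈ 27.8, y ≈ -44.9 km.
Check against A (with the unrounded x, y): √(x²+y²) = 52.81 ≈ 52.81 km. ✓

x ≈ 27.8 km, y ≈ -44.9 km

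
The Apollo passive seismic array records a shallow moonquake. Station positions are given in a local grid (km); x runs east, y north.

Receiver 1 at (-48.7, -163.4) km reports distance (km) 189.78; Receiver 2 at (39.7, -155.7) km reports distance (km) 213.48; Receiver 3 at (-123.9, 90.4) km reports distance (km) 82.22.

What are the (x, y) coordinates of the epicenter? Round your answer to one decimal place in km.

(-74.6, 24.6)

Circle about each station: (x + 48.7)² + (y + 163.4)² = 189.78²; (x − 39.7)² + (y + 155.7)² = 213.48²; (x + 123.9)² + (y − 90.4)² = 82.22².
Subtracting pairs of circle equations eliminates x²+y² and gives linear equations (the radical axes):
176.8 x + 15.4 y = -12809.93
-150.4 x + 507.6 y = 23708.44
Solving the 2×2 system: x ≈ -74.6, y ≈ 24.6 km.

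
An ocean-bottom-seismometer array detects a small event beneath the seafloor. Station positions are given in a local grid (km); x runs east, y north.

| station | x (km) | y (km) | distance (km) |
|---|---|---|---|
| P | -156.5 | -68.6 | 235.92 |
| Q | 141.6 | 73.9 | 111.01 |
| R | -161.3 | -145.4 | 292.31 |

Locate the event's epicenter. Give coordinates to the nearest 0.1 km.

30.6 km east, 75.1 km north

Circle about each station: (x + 156.5)² + (y + 68.6)² = 235.92²; (x − 141.6)² + (y − 73.9)² = 111.01²; (x + 161.3)² + (y + 145.4)² = 292.31².
Subtracting the P equation from the Q and R equations removes the quadratic terms:
596.2 x + 285.0 y = 39648.59
-9.6 x − 153.6 y = -11826.25
Solving the 2×2 system: x ≈ 30.6, y ≈ 75.1 km.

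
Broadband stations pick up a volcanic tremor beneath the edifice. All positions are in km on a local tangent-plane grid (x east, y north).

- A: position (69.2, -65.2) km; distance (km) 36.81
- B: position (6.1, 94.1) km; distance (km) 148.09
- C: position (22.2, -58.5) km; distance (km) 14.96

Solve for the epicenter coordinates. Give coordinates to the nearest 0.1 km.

Circle about each station: (x − 69.2)² + (y + 65.2)² = 36.81²; (x − 6.1)² + (y − 94.1)² = 148.09²; (x − 22.2)² + (y + 58.5)² = 14.96².
Subtracting the A equation from the B and C equations removes the quadratic terms:
-126.2 x + 318.6 y = -20723.33
-94.0 x + 13.4 y = -3993.42
Solving the 2×2 system: x ≈ 35.2, y ≈ -51.1 km.
Check against A (with the unrounded x, y): √((x − 69.2)²+(y + 65.2)²) = 36.81 ≈ 36.81 km. ✓

35.2 km east, -51.1 km north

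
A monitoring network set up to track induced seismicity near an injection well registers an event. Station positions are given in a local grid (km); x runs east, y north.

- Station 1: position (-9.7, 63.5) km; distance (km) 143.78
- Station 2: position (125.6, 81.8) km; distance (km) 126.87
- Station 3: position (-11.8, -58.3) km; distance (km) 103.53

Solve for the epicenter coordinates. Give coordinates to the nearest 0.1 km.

(90.1, -40.0)

Circle about each station: (x + 9.7)² + (y − 63.5)² = 143.78²; (x − 125.6)² + (y − 81.8)² = 126.87²; (x + 11.8)² + (y + 58.3)² = 103.53².
Subtracting pairs of circle equations eliminates x²+y² and gives linear equations (the radical axes):
270.6 x + 36.6 y = 22916.95
-4.2 x − 243.6 y = 9366.02
Solving the 2×2 system: x ≈ 90.1, y ≈ -40.0 km.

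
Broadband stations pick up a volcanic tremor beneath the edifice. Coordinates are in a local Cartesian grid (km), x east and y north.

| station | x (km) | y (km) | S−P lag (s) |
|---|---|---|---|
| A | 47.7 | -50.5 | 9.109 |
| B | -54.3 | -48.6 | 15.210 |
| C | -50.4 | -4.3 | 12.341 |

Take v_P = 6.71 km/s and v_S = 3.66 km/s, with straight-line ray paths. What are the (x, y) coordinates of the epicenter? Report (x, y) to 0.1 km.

Distance from S−P lag: d = Δt · v_P v_S / (v_P − v_S) = Δt · (6.71·3.66)/(6.71−3.66) ≈ 8.0520·Δt.
So d_A = 73.35, d_B = 122.47, d_C = 99.37 km.
Circle about each station: (x − 47.7)² + (y + 50.5)² = 73.35²; (x + 54.3)² + (y + 48.6)² = 122.47²; (x + 50.4)² + (y + 4.3)² = 99.37².
Subtracting the A equation from the B and C equations removes the quadratic terms:
-204.0 x + 3.8 y = -9133.77
-196.2 x + 92.4 y = -6761.06
Solving the 2×2 system: x ≈ 45.2, y ≈ 22.8 km.

x ≈ 45.2 km, y ≈ 22.8 km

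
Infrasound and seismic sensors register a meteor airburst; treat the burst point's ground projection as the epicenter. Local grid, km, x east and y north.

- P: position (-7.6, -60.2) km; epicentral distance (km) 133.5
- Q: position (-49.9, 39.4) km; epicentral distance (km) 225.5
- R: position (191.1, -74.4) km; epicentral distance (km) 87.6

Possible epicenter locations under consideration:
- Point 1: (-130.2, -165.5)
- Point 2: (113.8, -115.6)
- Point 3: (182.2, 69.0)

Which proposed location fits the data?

For each candidate, compare |candidate − station| to the reported distance:
Point 1: residuals P 28.1, Q 5.4, R 246.4 → max 246.4 km
Point 2: residuals P 0.1, Q 0.1, R 0.0 → max 0.1 km
Point 3: residuals P 96.1, Q 8.5, R 56.1 → max 96.1 km
Only Point 2 has all residuals ≈ 0.

Point 2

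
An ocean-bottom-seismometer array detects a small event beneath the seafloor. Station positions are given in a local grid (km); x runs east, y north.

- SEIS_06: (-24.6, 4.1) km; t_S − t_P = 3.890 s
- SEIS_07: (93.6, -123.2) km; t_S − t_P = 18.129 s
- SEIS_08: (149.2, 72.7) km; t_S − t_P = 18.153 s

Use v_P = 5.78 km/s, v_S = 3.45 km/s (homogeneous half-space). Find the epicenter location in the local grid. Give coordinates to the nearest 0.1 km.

Distance from S−P lag: d = Δt · v_P v_S / (v_P − v_S) = Δt · (5.78·3.45)/(5.78−3.45) ≈ 8.5584·Δt.
So d_SEIS_06 = 33.29, d_SEIS_07 = 155.15, d_SEIS_08 = 155.36 km.
Circle about each station: (x + 24.6)² + (y − 4.1)² = 33.29²; (x − 93.6)² + (y + 123.2)² = 155.15²; (x − 149.2)² + (y − 72.7)² = 155.36².
Subtracting pairs of circle equations eliminates x²+y² and gives linear equations (the radical axes):
236.4 x − 254.6 y = 353.93
347.6 x + 137.2 y = 3895.45
Solving the 2×2 system: x ≈ 8.6, y ≈ 6.6 km.
Check against SEIS_06 (with the unrounded x, y): √((x + 24.6)²+(y − 4.1)²) = 33.30 ≈ 33.29 km. ✓

(8.6, 6.6)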